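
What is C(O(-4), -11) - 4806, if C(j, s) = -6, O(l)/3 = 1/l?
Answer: -4812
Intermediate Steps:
O(l) = 3/l (O(l) = 3*(1/l) = 3/l)
C(O(-4), -11) - 4806 = -6 - 4806 = -4812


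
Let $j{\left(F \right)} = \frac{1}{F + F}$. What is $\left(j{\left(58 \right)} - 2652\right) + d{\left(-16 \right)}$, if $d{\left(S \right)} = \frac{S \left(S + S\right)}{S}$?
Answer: $- \frac{311343}{116} \approx -2684.0$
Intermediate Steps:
$j{\left(F \right)} = \frac{1}{2 F}$
$d{\left(S \right)} = 2 S$ ($d{\left(S \right)} = \frac{S 2 S}{S} = \frac{2 S^{2}}{S} = 2 S$)
$\left(j{\left(58 \right)} - 2652\right) + d{\left(-16 \right)} = \left(\frac{1}{2 \cdot 58} - 2652\right) + 2 \left(-16\right) = \left(\frac{1}{2} \cdot \frac{1}{58} - 2652\right) - 32 = \left(\frac{1}{116} - 2652\right) - 32 = - \frac{307631}{116} - 32 = - \frac{311343}{116}$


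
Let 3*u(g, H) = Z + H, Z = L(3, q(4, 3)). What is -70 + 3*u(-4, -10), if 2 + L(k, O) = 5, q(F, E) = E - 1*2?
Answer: -77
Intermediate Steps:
q(F, E) = -2 + E (q(F, E) = E - 2 = -2 + E)
L(k, O) = 3 (L(k, O) = -2 + 5 = 3)
Z = 3
u(g, H) = 1 + H/3 (u(g, H) = (3 + H)/3 = 1 + H/3)
-70 + 3*u(-4, -10) = -70 + 3*(1 + (⅓)*(-10)) = -70 + 3*(1 - 10/3) = -70 + 3*(-7/3) = -70 - 7 = -77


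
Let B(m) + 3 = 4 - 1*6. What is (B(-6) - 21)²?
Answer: 676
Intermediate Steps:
B(m) = -5 (B(m) = -3 + (4 - 1*6) = -3 + (4 - 6) = -3 - 2 = -5)
(B(-6) - 21)² = (-5 - 21)² = (-26)² = 676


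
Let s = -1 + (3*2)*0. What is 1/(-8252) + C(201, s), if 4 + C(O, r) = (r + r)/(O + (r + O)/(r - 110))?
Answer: -731693943/182459972 ≈ -4.0102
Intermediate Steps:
s = -1 (s = -1 + 6*0 = -1 + 0 = -1)
C(O, r) = -4 + 2*r/(O + (O + r)/(-110 + r)) (C(O, r) = -4 + (r + r)/(O + (r + O)/(r - 110)) = -4 + (2*r)/(O + (O + r)/(-110 + r)) = -4 + 2*r/(O + (O + r)/(-110 + r)))
1/(-8252) + C(201, s) = 1/(-8252) + 2*((-1)² - 112*(-1) + 218*201 - 2*201*(-1))/(-1 - 109*201 + 201*(-1)) = -1/8252 + 2*(1 + 112 + 43818 + 402)/(-1 - 21909 - 201) = -1/8252 + 2*44333/(-22111) = -1/8252 + 2*(-1/22111)*44333 = -1/8252 - 88666/22111 = -731693943/182459972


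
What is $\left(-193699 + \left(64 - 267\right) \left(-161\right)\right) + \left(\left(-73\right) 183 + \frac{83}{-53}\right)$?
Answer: $- \frac{9241958}{53} \approx -1.7438 \cdot 10^{5}$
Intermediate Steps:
$\left(-193699 + \left(64 - 267\right) \left(-161\right)\right) + \left(\left(-73\right) 183 + \frac{83}{-53}\right) = \left(-193699 - -32683\right) + \left(-13359 + 83 \left(- \frac{1}{53}\right)\right) = \left(-193699 + 32683\right) - \frac{708110}{53} = -161016 - \frac{708110}{53} = - \frac{9241958}{53}$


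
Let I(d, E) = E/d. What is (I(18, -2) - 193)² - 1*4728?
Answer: 2637676/81 ≈ 32564.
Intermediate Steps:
(I(18, -2) - 193)² - 1*4728 = (-2/18 - 193)² - 1*4728 = (-2*1/18 - 193)² - 4728 = (-⅑ - 193)² - 4728 = (-1738/9)² - 4728 = 3020644/81 - 4728 = 2637676/81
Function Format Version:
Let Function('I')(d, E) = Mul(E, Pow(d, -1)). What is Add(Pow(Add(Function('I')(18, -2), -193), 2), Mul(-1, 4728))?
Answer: Rational(2637676, 81) ≈ 32564.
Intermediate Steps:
Add(Pow(Add(Function('I')(18, -2), -193), 2), Mul(-1, 4728)) = Add(Pow(Add(Mul(-2, Pow(18, -1)), -193), 2), Mul(-1, 4728)) = Add(Pow(Add(Mul(-2, Rational(1, 18)), -193), 2), -4728) = Add(Pow(Add(Rational(-1, 9), -193), 2), -4728) = Add(Pow(Rational(-1738, 9), 2), -4728) = Add(Rational(3020644, 81), -4728) = Rational(2637676, 81)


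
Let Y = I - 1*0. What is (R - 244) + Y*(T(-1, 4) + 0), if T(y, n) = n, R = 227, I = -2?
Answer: -25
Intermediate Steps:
Y = -2 (Y = -2 - 1*0 = -2 + 0 = -2)
(R - 244) + Y*(T(-1, 4) + 0) = (227 - 244) - 2*(4 + 0) = -17 - 2*4 = -17 - 8 = -25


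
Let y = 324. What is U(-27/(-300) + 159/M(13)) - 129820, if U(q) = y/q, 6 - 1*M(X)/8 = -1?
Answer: -177312740/1367 ≈ -1.2971e+5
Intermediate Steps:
M(X) = 56 (M(X) = 48 - 8*(-1) = 48 + 8 = 56)
U(q) = 324/q
U(-27/(-300) + 159/M(13)) - 129820 = 324/(-27/(-300) + 159/56) - 129820 = 324/(-27*(-1/300) + 159*(1/56)) - 129820 = 324/(9/100 + 159/56) - 129820 = 324/(4101/1400) - 129820 = 324*(1400/4101) - 129820 = 151200/1367 - 129820 = -177312740/1367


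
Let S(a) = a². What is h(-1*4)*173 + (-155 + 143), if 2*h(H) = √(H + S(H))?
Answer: -12 + 173*√3 ≈ 287.64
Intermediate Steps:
h(H) = √(H + H²)/2
h(-1*4)*173 + (-155 + 143) = (√((-1*4)*(1 - 1*4))/2)*173 + (-155 + 143) = (√(-4*(1 - 4))/2)*173 - 12 = (√(-4*(-3))/2)*173 - 12 = (√12/2)*173 - 12 = ((2*√3)/2)*173 - 12 = √3*173 - 12 = 173*√3 - 12 = -12 + 173*√3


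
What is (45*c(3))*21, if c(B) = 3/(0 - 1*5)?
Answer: -567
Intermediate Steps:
c(B) = -3/5 (c(B) = 3/(0 - 5) = 3/(-5) = 3*(-1/5) = -3/5)
(45*c(3))*21 = (45*(-3/5))*21 = -27*21 = -567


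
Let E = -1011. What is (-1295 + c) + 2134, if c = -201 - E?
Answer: 1649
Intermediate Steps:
c = 810 (c = -201 - 1*(-1011) = -201 + 1011 = 810)
(-1295 + c) + 2134 = (-1295 + 810) + 2134 = -485 + 2134 = 1649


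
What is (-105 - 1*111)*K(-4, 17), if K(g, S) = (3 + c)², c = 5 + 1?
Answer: -17496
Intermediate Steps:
c = 6
K(g, S) = 81 (K(g, S) = (3 + 6)² = 9² = 81)
(-105 - 1*111)*K(-4, 17) = (-105 - 1*111)*81 = (-105 - 111)*81 = -216*81 = -17496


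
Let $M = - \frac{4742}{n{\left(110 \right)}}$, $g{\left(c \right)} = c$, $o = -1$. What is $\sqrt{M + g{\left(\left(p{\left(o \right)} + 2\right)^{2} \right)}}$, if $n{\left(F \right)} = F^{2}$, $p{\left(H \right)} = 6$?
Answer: $\frac{\sqrt{769658}}{110} \approx 7.9755$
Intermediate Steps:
$M = - \frac{2371}{6050}$ ($M = - \frac{4742}{110^{2}} = - \frac{4742}{12100} = \left(-4742\right) \frac{1}{12100} = - \frac{2371}{6050} \approx -0.3919$)
$\sqrt{M + g{\left(\left(p{\left(o \right)} + 2\right)^{2} \right)}} = \sqrt{- \frac{2371}{6050} + \left(6 + 2\right)^{2}} = \sqrt{- \frac{2371}{6050} + 8^{2}} = \sqrt{- \frac{2371}{6050} + 64} = \sqrt{\frac{384829}{6050}} = \frac{\sqrt{769658}}{110}$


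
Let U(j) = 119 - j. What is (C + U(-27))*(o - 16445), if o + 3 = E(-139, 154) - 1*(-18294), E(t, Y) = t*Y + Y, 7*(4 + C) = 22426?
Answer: -454488520/7 ≈ -6.4927e+7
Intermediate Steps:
C = 22398/7 (C = -4 + (⅐)*22426 = -4 + 22426/7 = 22398/7 ≈ 3199.7)
E(t, Y) = Y + Y*t (E(t, Y) = Y*t + Y = Y + Y*t)
o = -2961 (o = -3 + (154*(1 - 139) - 1*(-18294)) = -3 + (154*(-138) + 18294) = -3 + (-21252 + 18294) = -3 - 2958 = -2961)
(C + U(-27))*(o - 16445) = (22398/7 + (119 - 1*(-27)))*(-2961 - 16445) = (22398/7 + (119 + 27))*(-19406) = (22398/7 + 146)*(-19406) = (23420/7)*(-19406) = -454488520/7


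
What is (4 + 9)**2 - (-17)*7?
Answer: 288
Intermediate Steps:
(4 + 9)**2 - (-17)*7 = 13**2 - 1*(-119) = 169 + 119 = 288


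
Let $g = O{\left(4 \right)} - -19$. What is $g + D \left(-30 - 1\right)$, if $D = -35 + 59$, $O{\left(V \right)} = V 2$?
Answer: $-717$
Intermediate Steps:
$O{\left(V \right)} = 2 V$
$D = 24$
$g = 27$ ($g = 2 \cdot 4 - -19 = 8 + 19 = 27$)
$g + D \left(-30 - 1\right) = 27 + 24 \left(-30 - 1\right) = 27 + 24 \left(-31\right) = 27 - 744 = -717$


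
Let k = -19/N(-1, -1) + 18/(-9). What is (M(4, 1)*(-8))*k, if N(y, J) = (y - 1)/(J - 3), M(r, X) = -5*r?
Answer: -6400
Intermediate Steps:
N(y, J) = (-1 + y)/(-3 + J)
k = -40 (k = -19*(-3 - 1)/(-1 - 1) + 18/(-9) = -19/(-2/(-4)) + 18*(-1/9) = -19/((-1/4*(-2))) - 2 = -19/1/2 - 2 = -19*2 - 2 = -38 - 2 = -40)
(M(4, 1)*(-8))*k = (-5*4*(-8))*(-40) = -20*(-8)*(-40) = 160*(-40) = -6400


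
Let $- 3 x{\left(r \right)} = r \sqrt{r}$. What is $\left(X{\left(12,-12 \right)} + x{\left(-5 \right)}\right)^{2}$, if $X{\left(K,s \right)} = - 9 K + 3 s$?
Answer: $\frac{186499}{9} - 480 i \sqrt{5} \approx 20722.0 - 1073.3 i$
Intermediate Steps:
$x{\left(r \right)} = - \frac{r^{\frac{3}{2}}}{3}$ ($x{\left(r \right)} = - \frac{r \sqrt{r}}{3} = - \frac{r^{\frac{3}{2}}}{3}$)
$\left(X{\left(12,-12 \right)} + x{\left(-5 \right)}\right)^{2} = \left(\left(\left(-9\right) 12 + 3 \left(-12\right)\right) - \frac{\left(-5\right)^{\frac{3}{2}}}{3}\right)^{2} = \left(\left(-108 - 36\right) - \frac{\left(-5\right) i \sqrt{5}}{3}\right)^{2} = \left(-144 + \frac{5 i \sqrt{5}}{3}\right)^{2}$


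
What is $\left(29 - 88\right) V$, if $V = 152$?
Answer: $-8968$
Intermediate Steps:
$\left(29 - 88\right) V = \left(29 - 88\right) 152 = \left(-59\right) 152 = -8968$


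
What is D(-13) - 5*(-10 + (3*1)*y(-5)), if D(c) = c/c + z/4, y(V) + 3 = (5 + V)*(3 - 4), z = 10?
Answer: 197/2 ≈ 98.500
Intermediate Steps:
y(V) = -8 - V (y(V) = -3 + (5 + V)*(3 - 4) = -3 + (5 + V)*(-1) = -3 + (-5 - V) = -8 - V)
D(c) = 7/2 (D(c) = c/c + 10/4 = 1 + 10*(¼) = 1 + 5/2 = 7/2)
D(-13) - 5*(-10 + (3*1)*y(-5)) = 7/2 - 5*(-10 + (3*1)*(-8 - 1*(-5))) = 7/2 - 5*(-10 + 3*(-8 + 5)) = 7/2 - 5*(-10 + 3*(-3)) = 7/2 - 5*(-10 - 9) = 7/2 - 5*(-19) = 7/2 + 95 = 197/2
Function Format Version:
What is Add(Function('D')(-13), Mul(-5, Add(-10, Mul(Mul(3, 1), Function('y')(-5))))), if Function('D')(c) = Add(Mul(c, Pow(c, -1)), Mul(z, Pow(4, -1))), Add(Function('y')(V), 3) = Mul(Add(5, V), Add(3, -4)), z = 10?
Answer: Rational(197, 2) ≈ 98.500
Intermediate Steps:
Function('y')(V) = Add(-8, Mul(-1, V)) (Function('y')(V) = Add(-3, Mul(Add(5, V), Add(3, -4))) = Add(-3, Mul(Add(5, V), -1)) = Add(-3, Add(-5, Mul(-1, V))) = Add(-8, Mul(-1, V)))
Function('D')(c) = Rational(7, 2) (Function('D')(c) = Add(Mul(c, Pow(c, -1)), Mul(10, Pow(4, -1))) = Add(1, Mul(10, Rational(1, 4))) = Add(1, Rational(5, 2)) = Rational(7, 2))
Add(Function('D')(-13), Mul(-5, Add(-10, Mul(Mul(3, 1), Function('y')(-5))))) = Add(Rational(7, 2), Mul(-5, Add(-10, Mul(Mul(3, 1), Add(-8, Mul(-1, -5)))))) = Add(Rational(7, 2), Mul(-5, Add(-10, Mul(3, Add(-8, 5))))) = Add(Rational(7, 2), Mul(-5, Add(-10, Mul(3, -3)))) = Add(Rational(7, 2), Mul(-5, Add(-10, -9))) = Add(Rational(7, 2), Mul(-5, -19)) = Add(Rational(7, 2), 95) = Rational(197, 2)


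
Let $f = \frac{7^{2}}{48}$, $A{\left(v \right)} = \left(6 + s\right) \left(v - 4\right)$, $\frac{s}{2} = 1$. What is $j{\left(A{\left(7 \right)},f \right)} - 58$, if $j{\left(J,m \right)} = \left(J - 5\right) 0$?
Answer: $-58$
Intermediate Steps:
$s = 2$ ($s = 2 \cdot 1 = 2$)
$A{\left(v \right)} = -32 + 8 v$ ($A{\left(v \right)} = \left(6 + 2\right) \left(v - 4\right) = 8 \left(-4 + v\right) = -32 + 8 v$)
$f = \frac{49}{48}$ ($f = 49 \cdot \frac{1}{48} = \frac{49}{48} \approx 1.0208$)
$j{\left(J,m \right)} = 0$ ($j{\left(J,m \right)} = \left(-5 + J\right) 0 = 0$)
$j{\left(A{\left(7 \right)},f \right)} - 58 = 0 - 58 = -58$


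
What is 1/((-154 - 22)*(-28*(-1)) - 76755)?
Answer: -1/81683 ≈ -1.2242e-5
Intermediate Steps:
1/((-154 - 22)*(-28*(-1)) - 76755) = 1/(-176*28 - 76755) = 1/(-4928 - 76755) = 1/(-81683) = -1/81683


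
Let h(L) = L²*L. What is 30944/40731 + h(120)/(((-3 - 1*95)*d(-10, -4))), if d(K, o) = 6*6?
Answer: -976027744/1995819 ≈ -489.04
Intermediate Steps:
d(K, o) = 36
h(L) = L³
30944/40731 + h(120)/(((-3 - 1*95)*d(-10, -4))) = 30944/40731 + 120³/(((-3 - 1*95)*36)) = 30944*(1/40731) + 1728000/(((-3 - 95)*36)) = 30944/40731 + 1728000/((-98*36)) = 30944/40731 + 1728000/(-3528) = 30944/40731 + 1728000*(-1/3528) = 30944/40731 - 24000/49 = -976027744/1995819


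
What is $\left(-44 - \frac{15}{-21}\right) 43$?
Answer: $- \frac{13029}{7} \approx -1861.3$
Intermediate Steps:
$\left(-44 - \frac{15}{-21}\right) 43 = \left(-44 - - \frac{5}{7}\right) 43 = \left(-44 + \frac{5}{7}\right) 43 = \left(- \frac{303}{7}\right) 43 = - \frac{13029}{7}$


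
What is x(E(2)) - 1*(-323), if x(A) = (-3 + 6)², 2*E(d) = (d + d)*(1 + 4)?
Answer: 332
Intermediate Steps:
E(d) = 5*d (E(d) = ((d + d)*(1 + 4))/2 = ((2*d)*5)/2 = (10*d)/2 = 5*d)
x(A) = 9 (x(A) = 3² = 9)
x(E(2)) - 1*(-323) = 9 - 1*(-323) = 9 + 323 = 332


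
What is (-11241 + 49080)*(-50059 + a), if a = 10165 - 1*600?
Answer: -1532252466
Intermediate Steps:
a = 9565 (a = 10165 - 600 = 9565)
(-11241 + 49080)*(-50059 + a) = (-11241 + 49080)*(-50059 + 9565) = 37839*(-40494) = -1532252466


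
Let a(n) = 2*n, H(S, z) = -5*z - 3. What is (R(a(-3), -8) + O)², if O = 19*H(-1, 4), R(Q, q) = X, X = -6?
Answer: 196249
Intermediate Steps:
H(S, z) = -3 - 5*z
R(Q, q) = -6
O = -437 (O = 19*(-3 - 5*4) = 19*(-3 - 20) = 19*(-23) = -437)
(R(a(-3), -8) + O)² = (-6 - 437)² = (-443)² = 196249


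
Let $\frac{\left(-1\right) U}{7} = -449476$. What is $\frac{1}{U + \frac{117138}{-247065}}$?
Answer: $\frac{11765}{37016590402} \approx 3.1783 \cdot 10^{-7}$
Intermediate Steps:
$U = 3146332$ ($U = \left(-7\right) \left(-449476\right) = 3146332$)
$\frac{1}{U + \frac{117138}{-247065}} = \frac{1}{3146332 + \frac{117138}{-247065}} = \frac{1}{3146332 + 117138 \left(- \frac{1}{247065}\right)} = \frac{1}{3146332 - \frac{5578}{11765}} = \frac{1}{\frac{37016590402}{11765}} = \frac{11765}{37016590402}$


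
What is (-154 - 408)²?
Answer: 315844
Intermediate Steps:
(-154 - 408)² = (-562)² = 315844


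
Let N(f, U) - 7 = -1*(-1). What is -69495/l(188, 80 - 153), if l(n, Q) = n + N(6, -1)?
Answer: -69495/196 ≈ -354.57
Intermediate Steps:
N(f, U) = 8 (N(f, U) = 7 - 1*(-1) = 7 + 1 = 8)
l(n, Q) = 8 + n (l(n, Q) = n + 8 = 8 + n)
-69495/l(188, 80 - 153) = -69495/(8 + 188) = -69495/196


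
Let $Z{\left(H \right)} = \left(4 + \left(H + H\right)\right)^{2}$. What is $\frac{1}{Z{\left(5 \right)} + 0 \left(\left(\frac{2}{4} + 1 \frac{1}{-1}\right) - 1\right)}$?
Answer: $\frac{1}{196} \approx 0.005102$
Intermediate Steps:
$Z{\left(H \right)} = \left(4 + 2 H\right)^{2}$
$\frac{1}{Z{\left(5 \right)} + 0 \left(\left(\frac{2}{4} + 1 \frac{1}{-1}\right) - 1\right)} = \frac{1}{4 \left(2 + 5\right)^{2} + 0 \left(\left(\frac{2}{4} + 1 \frac{1}{-1}\right) - 1\right)} = \frac{1}{4 \cdot 7^{2} + 0 \left(\left(2 \cdot \frac{1}{4} + 1 \left(-1\right)\right) - 1\right)} = \frac{1}{4 \cdot 49 + 0 \left(\left(\frac{1}{2} - 1\right) - 1\right)} = \frac{1}{196 + 0 \left(- \frac{1}{2} - 1\right)} = \frac{1}{196 + 0 \left(- \frac{3}{2}\right)} = \frac{1}{196 + 0} = \frac{1}{196}$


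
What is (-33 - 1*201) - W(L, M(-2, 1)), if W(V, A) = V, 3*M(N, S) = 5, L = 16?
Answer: -250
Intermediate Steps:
M(N, S) = 5/3 (M(N, S) = (⅓)*5 = 5/3)
(-33 - 1*201) - W(L, M(-2, 1)) = (-33 - 1*201) - 1*16 = (-33 - 201) - 16 = -234 - 16 = -250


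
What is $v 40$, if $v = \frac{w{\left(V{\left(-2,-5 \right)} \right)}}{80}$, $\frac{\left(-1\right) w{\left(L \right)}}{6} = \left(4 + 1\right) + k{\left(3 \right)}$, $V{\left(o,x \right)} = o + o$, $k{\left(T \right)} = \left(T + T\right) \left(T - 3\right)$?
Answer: $-15$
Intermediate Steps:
$k{\left(T \right)} = 2 T \left(-3 + T\right)$
$V{\left(o,x \right)} = 2 o$
$w{\left(L \right)} = -30$ ($w{\left(L \right)} = - 6 \left(\left(4 + 1\right) + 2 \cdot 3 \left(-3 + 3\right)\right) = - 6 \left(5 + 2 \cdot 3 \cdot 0\right) = - 6 \left(5 + 0\right) = \left(-6\right) 5 = -30$)
$v = - \frac{3}{8}$ ($v = - \frac{30}{80} = \left(-30\right) \frac{1}{80} = - \frac{3}{8} \approx -0.375$)
$v 40 = \left(- \frac{3}{8}\right) 40 = -15$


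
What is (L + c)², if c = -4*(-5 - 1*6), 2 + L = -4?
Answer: 1444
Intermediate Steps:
L = -6 (L = -2 - 4 = -6)
c = 44 (c = -4*(-5 - 6) = -4*(-11) = 44)
(L + c)² = (-6 + 44)² = 38² = 1444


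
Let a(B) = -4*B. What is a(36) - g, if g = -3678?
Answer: 3534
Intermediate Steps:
a(36) - g = -4*36 - 1*(-3678) = -144 + 3678 = 3534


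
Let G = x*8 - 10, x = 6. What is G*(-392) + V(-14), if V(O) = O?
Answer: -14910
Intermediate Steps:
G = 38 (G = 6*8 - 10 = 48 - 10 = 38)
G*(-392) + V(-14) = 38*(-392) - 14 = -14896 - 14 = -14910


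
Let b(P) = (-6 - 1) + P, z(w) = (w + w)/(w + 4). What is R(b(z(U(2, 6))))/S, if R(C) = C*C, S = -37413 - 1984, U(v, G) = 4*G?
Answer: -1369/1930453 ≈ -0.00070916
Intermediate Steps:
z(w) = 2*w/(4 + w) (z(w) = (2*w)/(4 + w) = 2*w/(4 + w))
b(P) = -7 + P
S = -39397
R(C) = C²
R(b(z(U(2, 6))))/S = (-7 + 2*(4*6)/(4 + 4*6))²/(-39397) = (-7 + 2*24/(4 + 24))²*(-1/39397) = (-7 + 2*24/28)²*(-1/39397) = (-7 + 2*24*(1/28))²*(-1/39397) = (-7 + 12/7)²*(-1/39397) = (-37/7)²*(-1/39397) = (1369/49)*(-1/39397) = -1369/1930453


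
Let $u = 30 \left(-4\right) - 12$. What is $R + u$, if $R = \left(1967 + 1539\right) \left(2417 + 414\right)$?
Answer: $9925354$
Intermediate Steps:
$u = -132$ ($u = -120 - 12 = -132$)
$R = 9925486$ ($R = 3506 \cdot 2831 = 9925486$)
$R + u = 9925486 - 132 = 9925354$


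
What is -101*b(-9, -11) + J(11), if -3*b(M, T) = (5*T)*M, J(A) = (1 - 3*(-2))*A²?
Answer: 17512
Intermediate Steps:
J(A) = 7*A² (J(A) = (1 + 6)*A² = 7*A²)
b(M, T) = -5*M*T/3 (b(M, T) = -5*T*M/3 = -5*M*T/3)
-101*b(-9, -11) + J(11) = -(-505)*(-9)*(-11)/3 + 7*11² = -101*(-165) + 7*121 = 16665 + 847 = 17512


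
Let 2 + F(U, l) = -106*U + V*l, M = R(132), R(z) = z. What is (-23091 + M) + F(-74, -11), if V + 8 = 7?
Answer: -15106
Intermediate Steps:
V = -1 (V = -8 + 7 = -1)
M = 132
F(U, l) = -2 - l - 106*U (F(U, l) = -2 + (-106*U - l) = -2 + (-l - 106*U) = -2 - l - 106*U)
(-23091 + M) + F(-74, -11) = (-23091 + 132) + (-2 - 1*(-11) - 106*(-74)) = -22959 + (-2 + 11 + 7844) = -22959 + 7853 = -15106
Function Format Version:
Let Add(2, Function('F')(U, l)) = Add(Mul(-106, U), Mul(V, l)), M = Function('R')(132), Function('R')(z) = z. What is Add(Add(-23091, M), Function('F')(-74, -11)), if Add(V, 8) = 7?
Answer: -15106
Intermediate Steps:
V = -1 (V = Add(-8, 7) = -1)
M = 132
Function('F')(U, l) = Add(-2, Mul(-1, l), Mul(-106, U)) (Function('F')(U, l) = Add(-2, Add(Mul(-106, U), Mul(-1, l))) = Add(-2, Add(Mul(-1, l), Mul(-106, U))) = Add(-2, Mul(-1, l), Mul(-106, U)))
Add(Add(-23091, M), Function('F')(-74, -11)) = Add(Add(-23091, 132), Add(-2, Mul(-1, -11), Mul(-106, -74))) = Add(-22959, Add(-2, 11, 7844)) = Add(-22959, 7853) = -15106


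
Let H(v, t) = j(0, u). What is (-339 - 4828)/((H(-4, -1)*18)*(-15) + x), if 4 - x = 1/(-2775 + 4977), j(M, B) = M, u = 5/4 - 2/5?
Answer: -11377734/8807 ≈ -1291.9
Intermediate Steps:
u = 17/20 (u = 5*(¼) - 2*⅕ = 5/4 - ⅖ = 17/20 ≈ 0.85000)
H(v, t) = 0
x = 8807/2202 (x = 4 - 1/(-2775 + 4977) = 4 - 1/2202 = 8807/2202 ≈ 3.9995)
(-339 - 4828)/((H(-4, -1)*18)*(-15) + x) = (-339 - 4828)/((0*18)*(-15) + 8807/2202) = -5167/(0*(-15) + 8807/2202) = -5167/(0 + 8807/2202) = -5167/8807/2202 = -5167*2202/8807 = -11377734/8807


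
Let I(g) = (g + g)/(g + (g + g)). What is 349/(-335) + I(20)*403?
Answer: 268963/1005 ≈ 267.63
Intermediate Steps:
I(g) = ⅔ (I(g) = (2*g)/(g + 2*g) = (2*g)/((3*g)) = (2*g)*(1/(3*g)) = ⅔)
349/(-335) + I(20)*403 = 349/(-335) + (⅔)*403 = 349*(-1/335) + 806/3 = -349/335 + 806/3 = 268963/1005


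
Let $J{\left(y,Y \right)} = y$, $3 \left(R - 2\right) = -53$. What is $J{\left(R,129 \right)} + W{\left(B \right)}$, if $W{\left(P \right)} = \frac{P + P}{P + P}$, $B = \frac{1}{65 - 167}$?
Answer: $- \frac{44}{3} \approx -14.667$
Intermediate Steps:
$R = - \frac{47}{3}$ ($R = 2 + \frac{1}{3} \left(-53\right) = 2 - \frac{53}{3} = - \frac{47}{3} \approx -15.667$)
$B = - \frac{1}{102}$ ($B = \frac{1}{-102} = - \frac{1}{102} \approx -0.0098039$)
$W{\left(P \right)} = 1$ ($W{\left(P \right)} = \frac{2 P}{2 P} = 2 P \frac{1}{2 P} = 1$)
$J{\left(R,129 \right)} + W{\left(B \right)} = - \frac{47}{3} + 1 = - \frac{44}{3}$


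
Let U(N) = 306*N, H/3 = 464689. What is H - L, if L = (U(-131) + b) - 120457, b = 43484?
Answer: 1511126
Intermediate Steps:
H = 1394067 (H = 3*464689 = 1394067)
L = -117059 (L = (306*(-131) + 43484) - 120457 = (-40086 + 43484) - 120457 = 3398 - 120457 = -117059)
H - L = 1394067 - 1*(-117059) = 1394067 + 117059 = 1511126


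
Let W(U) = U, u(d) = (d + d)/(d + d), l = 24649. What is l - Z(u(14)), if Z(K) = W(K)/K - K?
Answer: 24649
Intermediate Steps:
u(d) = 1 (u(d) = (2*d)/((2*d)) = (2*d)*(1/(2*d)) = 1)
Z(K) = 1 - K (Z(K) = K/K - K = 1 - K)
l - Z(u(14)) = 24649 - (1 - 1*1) = 24649 - (1 - 1) = 24649 - 1*0 = 24649 + 0 = 24649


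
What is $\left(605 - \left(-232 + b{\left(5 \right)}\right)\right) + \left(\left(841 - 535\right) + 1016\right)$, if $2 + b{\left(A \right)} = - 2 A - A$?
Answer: $2176$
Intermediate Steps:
$b{\left(A \right)} = -2 - 3 A$
$\left(605 - \left(-232 + b{\left(5 \right)}\right)\right) + \left(\left(841 - 535\right) + 1016\right) = \left(605 + \left(232 - \left(-2 - 15\right)\right)\right) + \left(\left(841 - 535\right) + 1016\right) = \left(605 + \left(232 - \left(-2 - 15\right)\right)\right) + \left(306 + 1016\right) = \left(605 + \left(232 - -17\right)\right) + 1322 = \left(605 + \left(232 + 17\right)\right) + 1322 = \left(605 + 249\right) + 1322 = 854 + 1322 = 2176$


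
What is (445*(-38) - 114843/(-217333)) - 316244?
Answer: -72405243439/217333 ≈ -3.3315e+5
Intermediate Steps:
(445*(-38) - 114843/(-217333)) - 316244 = (-16910 - 114843*(-1/217333)) - 316244 = (-16910 + 114843/217333) - 316244 = -3674986187/217333 - 316244 = -72405243439/217333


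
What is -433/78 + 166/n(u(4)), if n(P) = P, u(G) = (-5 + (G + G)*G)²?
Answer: -100903/18954 ≈ -5.3236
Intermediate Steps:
u(G) = (-5 + 2*G²)² (u(G) = (-5 + (2*G)*G)² = (-5 + 2*G²)²)
-433/78 + 166/n(u(4)) = -433/78 + 166/((-5 + 2*4²)²) = -433*1/78 + 166/((-5 + 2*16)²) = -433/78 + 166/((-5 + 32)²) = -433/78 + 166/(27²) = -433/78 + 166/729 = -100903/18954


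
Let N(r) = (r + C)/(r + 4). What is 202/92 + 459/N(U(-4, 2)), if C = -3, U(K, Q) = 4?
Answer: 169013/46 ≈ 3674.2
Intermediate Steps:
N(r) = (-3 + r)/(4 + r) (N(r) = (r - 3)/(r + 4) = (-3 + r)/(4 + r))
202/92 + 459/N(U(-4, 2)) = 202/92 + 459/(((-3 + 4)/(4 + 4))) = 202*(1/92) + 459/((1/8)) = 101/46 + 459/(((⅛)*1)) = 101/46 + 459/(⅛) = 101/46 + 459*8 = 101/46 + 3672 = 169013/46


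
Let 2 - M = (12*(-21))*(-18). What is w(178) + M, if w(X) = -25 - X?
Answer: -4737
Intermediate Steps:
M = -4534 (M = 2 - 12*(-21)*(-18) = 2 - (-252)*(-18) = 2 - 1*4536 = 2 - 4536 = -4534)
w(178) + M = (-25 - 1*178) - 4534 = (-25 - 178) - 4534 = -203 - 4534 = -4737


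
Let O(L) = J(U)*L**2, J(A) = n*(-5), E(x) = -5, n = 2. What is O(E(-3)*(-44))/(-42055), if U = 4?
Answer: 96800/8411 ≈ 11.509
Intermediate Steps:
J(A) = -10 (J(A) = 2*(-5) = -10)
O(L) = -10*L**2
O(E(-3)*(-44))/(-42055) = -10*(-5*(-44))**2/(-42055) = -10*220**2*(-1/42055) = -10*48400*(-1/42055) = -484000*(-1/42055) = 96800/8411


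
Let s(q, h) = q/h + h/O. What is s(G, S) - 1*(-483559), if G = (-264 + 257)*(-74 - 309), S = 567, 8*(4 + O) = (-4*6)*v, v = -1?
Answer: 39122735/81 ≈ 4.8300e+5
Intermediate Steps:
O = -1 (O = -4 + (-4*6*(-1))/8 = -4 + (-24*(-1))/8 = -4 + (1/8)*24 = -4 + 3 = -1)
G = 2681 (G = -7*(-383) = 2681)
s(q, h) = -h + q/h (s(q, h) = q/h + h/(-1) = q/h + h*(-1) = q/h - h = -h + q/h)
s(G, S) - 1*(-483559) = (-1*567 + 2681/567) - 1*(-483559) = (-567 + 2681*(1/567)) + 483559 = (-567 + 383/81) + 483559 = -45544/81 + 483559 = 39122735/81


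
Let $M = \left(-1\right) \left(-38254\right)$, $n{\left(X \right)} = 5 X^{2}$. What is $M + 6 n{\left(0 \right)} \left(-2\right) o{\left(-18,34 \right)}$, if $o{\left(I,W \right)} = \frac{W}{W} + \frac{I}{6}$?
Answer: $38254$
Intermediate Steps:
$o{\left(I,W \right)} = 1 + \frac{I}{6}$ ($o{\left(I,W \right)} = 1 + I \frac{1}{6} = 1 + \frac{I}{6}$)
$M = 38254$
$M + 6 n{\left(0 \right)} \left(-2\right) o{\left(-18,34 \right)} = 38254 + 6 \cdot 5 \cdot 0^{2} \left(-2\right) \left(1 + \frac{1}{6} \left(-18\right)\right) = 38254 + 6 \cdot 5 \cdot 0 \left(-2\right) \left(1 - 3\right) = 38254 + 6 \cdot 0 \left(-2\right) \left(-2\right) = 38254 + 0 \left(-2\right) \left(-2\right) = 38254 + 0 \left(-2\right) = 38254 + 0 = 38254$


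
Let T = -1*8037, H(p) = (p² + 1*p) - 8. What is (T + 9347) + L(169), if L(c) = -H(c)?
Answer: -27412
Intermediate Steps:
H(p) = -8 + p + p² (H(p) = (p² + p) - 8 = (p + p²) - 8 = -8 + p + p²)
T = -8037
L(c) = 8 - c - c² (L(c) = -(-8 + c + c²) = 8 - c - c²)
(T + 9347) + L(169) = (-8037 + 9347) + (8 - 1*169 - 1*169²) = 1310 + (8 - 169 - 1*28561) = 1310 + (8 - 169 - 28561) = 1310 - 28722 = -27412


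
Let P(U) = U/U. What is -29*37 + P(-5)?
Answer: -1072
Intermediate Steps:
P(U) = 1
-29*37 + P(-5) = -29*37 + 1 = -1073 + 1 = -1072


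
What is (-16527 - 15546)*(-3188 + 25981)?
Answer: -731039889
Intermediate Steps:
(-16527 - 15546)*(-3188 + 25981) = -32073*22793 = -731039889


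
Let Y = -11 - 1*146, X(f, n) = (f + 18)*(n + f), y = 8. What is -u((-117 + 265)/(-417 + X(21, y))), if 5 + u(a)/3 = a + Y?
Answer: 57760/119 ≈ 485.38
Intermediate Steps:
X(f, n) = (18 + f)*(f + n)
Y = -157 (Y = -11 - 146 = -157)
u(a) = -486 + 3*a (u(a) = -15 + 3*(a - 157) = -15 + 3*(-157 + a) = -15 + (-471 + 3*a) = -486 + 3*a)
-u((-117 + 265)/(-417 + X(21, y))) = -(-486 + 3*((-117 + 265)/(-417 + (21² + 18*21 + 18*8 + 21*8)))) = -(-486 + 3*(148/(-417 + (441 + 378 + 144 + 168)))) = -(-486 + 3*(148/(-417 + 1131))) = -(-486 + 3*(148/714)) = -(-486 + 3*(148*(1/714))) = -(-486 + 3*(74/357)) = -(-486 + 74/119) = -1*(-57760/119) = 57760/119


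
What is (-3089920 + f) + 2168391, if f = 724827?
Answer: -196702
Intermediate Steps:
(-3089920 + f) + 2168391 = (-3089920 + 724827) + 2168391 = -2365093 + 2168391 = -196702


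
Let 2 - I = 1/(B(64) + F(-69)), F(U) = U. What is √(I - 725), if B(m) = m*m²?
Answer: I*√1986321209158/52415 ≈ 26.889*I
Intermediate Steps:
B(m) = m³
I = 524149/262075 (I = 2 - 1/(64³ - 69) = 2 - 1/(262144 - 69) = 2 - 1/262075 = 524149/262075 ≈ 2.0000)
√(I - 725) = √(524149/262075 - 725) = √(-189480226/262075) = I*√1986321209158/52415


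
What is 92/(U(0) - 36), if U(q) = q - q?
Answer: -23/9 ≈ -2.5556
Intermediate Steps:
U(q) = 0
92/(U(0) - 36) = 92/(0 - 36) = 92/(-36) = 92*(-1/36) = -23/9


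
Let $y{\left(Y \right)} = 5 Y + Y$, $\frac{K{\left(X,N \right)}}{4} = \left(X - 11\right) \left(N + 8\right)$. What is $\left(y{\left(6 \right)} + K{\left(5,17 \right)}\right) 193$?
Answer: $-108852$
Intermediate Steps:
$K{\left(X,N \right)} = 4 \left(-11 + X\right) \left(8 + N\right)$ ($K{\left(X,N \right)} = 4 \left(X - 11\right) \left(N + 8\right) = 4 \left(-11 + X\right) \left(8 + N\right)$)
$y{\left(Y \right)} = 6 Y$
$\left(y{\left(6 \right)} + K{\left(5,17 \right)}\right) 193 = \left(6 \cdot 6 + \left(-352 - 748 + 32 \cdot 5 + 4 \cdot 17 \cdot 5\right)\right) 193 = \left(36 + \left(-352 - 748 + 160 + 340\right)\right) 193 = \left(36 - 600\right) 193 = \left(-564\right) 193 = -108852$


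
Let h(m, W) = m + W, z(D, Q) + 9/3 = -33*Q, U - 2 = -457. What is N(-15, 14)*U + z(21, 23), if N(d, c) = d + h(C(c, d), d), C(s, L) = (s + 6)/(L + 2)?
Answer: 13588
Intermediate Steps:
U = -455 (U = 2 - 457 = -455)
z(D, Q) = -3 - 33*Q
C(s, L) = (6 + s)/(2 + L)
h(m, W) = W + m
N(d, c) = 2*d + (6 + c)/(2 + d) (N(d, c) = d + (d + (6 + c)/(2 + d)) = 2*d + (6 + c)/(2 + d))
N(-15, 14)*U + z(21, 23) = ((6 + 14 + 2*(-15)*(2 - 15))/(2 - 15))*(-455) + (-3 - 33*23) = ((6 + 14 + 2*(-15)*(-13))/(-13))*(-455) + (-3 - 759) = -(6 + 14 + 390)/13*(-455) - 762 = -1/13*410*(-455) - 762 = -410/13*(-455) - 762 = 14350 - 762 = 13588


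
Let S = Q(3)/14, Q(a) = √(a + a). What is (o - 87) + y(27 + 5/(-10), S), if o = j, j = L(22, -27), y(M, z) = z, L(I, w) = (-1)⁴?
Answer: -86 + √6/14 ≈ -85.825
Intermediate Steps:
Q(a) = √2*√a (Q(a) = √(2*a) = √2*√a)
L(I, w) = 1
S = √6/14 (S = (√2*√3)/14 = √6*(1/14) = √6/14 ≈ 0.17496)
j = 1
o = 1
(o - 87) + y(27 + 5/(-10), S) = (1 - 87) + √6/14 = -86 + √6/14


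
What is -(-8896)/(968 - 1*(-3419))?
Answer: 8896/4387 ≈ 2.0278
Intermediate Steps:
-(-8896)/(968 - 1*(-3419)) = -(-8896)/(968 + 3419) = -(-8896)/4387 = -1*(-8896/4387) = 8896/4387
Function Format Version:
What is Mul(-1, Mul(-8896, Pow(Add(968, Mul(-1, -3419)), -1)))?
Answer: Rational(8896, 4387) ≈ 2.0278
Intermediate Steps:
Mul(-1, Mul(-8896, Pow(Add(968, Mul(-1, -3419)), -1))) = Mul(-1, Mul(-8896, Pow(Add(968, 3419), -1))) = Mul(-1, Mul(-8896, Pow(4387, -1))) = Mul(-1, Mul(-8896, Rational(1, 4387))) = Mul(-1, Rational(-8896, 4387)) = Rational(8896, 4387)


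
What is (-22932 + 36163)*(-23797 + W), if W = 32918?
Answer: 120679951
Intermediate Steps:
(-22932 + 36163)*(-23797 + W) = (-22932 + 36163)*(-23797 + 32918) = 13231*9121 = 120679951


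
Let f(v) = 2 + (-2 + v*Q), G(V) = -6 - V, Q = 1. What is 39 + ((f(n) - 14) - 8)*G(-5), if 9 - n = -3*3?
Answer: 43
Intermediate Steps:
n = 18 (n = 9 - (-3)*3 = 9 - 1*(-9) = 9 + 9 = 18)
f(v) = v (f(v) = 2 + (-2 + v*1) = 2 + (-2 + v) = v)
39 + ((f(n) - 14) - 8)*G(-5) = 39 + ((18 - 14) - 8)*(-6 - 1*(-5)) = 39 + (4 - 8)*(-6 + 5) = 39 - 4*(-1) = 39 + 4 = 43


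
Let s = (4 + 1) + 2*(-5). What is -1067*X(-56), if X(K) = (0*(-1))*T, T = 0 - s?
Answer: 0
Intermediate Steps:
s = -5 (s = 5 - 10 = -5)
T = 5 (T = 0 - 1*(-5) = 0 + 5 = 5)
X(K) = 0 (X(K) = (0*(-1))*5 = 0*5 = 0)
-1067*X(-56) = -1067*0 = 0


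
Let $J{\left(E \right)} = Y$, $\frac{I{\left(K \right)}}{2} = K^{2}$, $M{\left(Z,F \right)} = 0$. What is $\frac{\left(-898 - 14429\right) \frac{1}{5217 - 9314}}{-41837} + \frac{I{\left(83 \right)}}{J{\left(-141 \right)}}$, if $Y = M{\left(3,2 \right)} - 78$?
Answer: $- \frac{1180817833774}{6684841371} \approx -176.64$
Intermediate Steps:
$Y = -78$ ($Y = 0 - 78 = -78$)
$I{\left(K \right)} = 2 K^{2}$
$J{\left(E \right)} = -78$
$\frac{\left(-898 - 14429\right) \frac{1}{5217 - 9314}}{-41837} + \frac{I{\left(83 \right)}}{J{\left(-141 \right)}} = \frac{\left(-898 - 14429\right) \frac{1}{5217 - 9314}}{-41837} + \frac{2 \cdot 83^{2}}{-78} = - \frac{15327}{-4097} \left(- \frac{1}{41837}\right) + 2 \cdot 6889 \left(- \frac{1}{78}\right) = \left(-15327\right) \left(- \frac{1}{4097}\right) \left(- \frac{1}{41837}\right) + 13778 \left(- \frac{1}{78}\right) = \frac{15327}{4097} \left(- \frac{1}{41837}\right) - \frac{6889}{39} = - \frac{15327}{171406189} - \frac{6889}{39} = - \frac{1180817833774}{6684841371}$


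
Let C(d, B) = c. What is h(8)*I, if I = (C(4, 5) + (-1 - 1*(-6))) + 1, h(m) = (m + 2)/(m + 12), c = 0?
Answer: 3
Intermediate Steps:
C(d, B) = 0
h(m) = (2 + m)/(12 + m)
I = 6 (I = (0 + (-1 - 1*(-6))) + 1 = (0 + (-1 + 6)) + 1 = (0 + 5) + 1 = 5 + 1 = 6)
h(8)*I = ((2 + 8)/(12 + 8))*6 = (10/20)*6 = ((1/20)*10)*6 = (½)*6 = 3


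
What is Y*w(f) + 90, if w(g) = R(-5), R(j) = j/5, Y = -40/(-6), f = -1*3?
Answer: 250/3 ≈ 83.333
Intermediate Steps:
f = -3
Y = 20/3 (Y = -40*(-⅙) = 20/3 ≈ 6.6667)
R(j) = j/5 (R(j) = j*(⅕) = j/5)
w(g) = -1 (w(g) = (⅕)*(-5) = -1)
Y*w(f) + 90 = (20/3)*(-1) + 90 = -20/3 + 90 = 250/3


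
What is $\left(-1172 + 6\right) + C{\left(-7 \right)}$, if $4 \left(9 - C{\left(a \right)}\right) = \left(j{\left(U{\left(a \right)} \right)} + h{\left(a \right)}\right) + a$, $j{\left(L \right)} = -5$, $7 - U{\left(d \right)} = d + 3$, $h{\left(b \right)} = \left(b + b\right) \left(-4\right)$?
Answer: $-1168$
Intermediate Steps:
$h{\left(b \right)} = - 8 b$ ($h{\left(b \right)} = 2 b \left(-4\right) = - 8 b$)
$U{\left(d \right)} = 4 - d$ ($U{\left(d \right)} = 7 - \left(d + 3\right) = 7 - \left(3 + d\right) = 4 - d$)
$C{\left(a \right)} = \frac{41}{4} + \frac{7 a}{4}$ ($C{\left(a \right)} = 9 - \frac{\left(-5 - 8 a\right) + a}{4} = 9 - \frac{-5 - 7 a}{4} = 9 + \left(\frac{5}{4} + \frac{7 a}{4}\right) = \frac{41}{4} + \frac{7 a}{4}$)
$\left(-1172 + 6\right) + C{\left(-7 \right)} = \left(-1172 + 6\right) + \left(\frac{41}{4} + \frac{7}{4} \left(-7\right)\right) = -1166 + \left(\frac{41}{4} - \frac{49}{4}\right) = -1166 - 2 = -1168$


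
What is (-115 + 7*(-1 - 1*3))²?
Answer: 20449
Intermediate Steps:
(-115 + 7*(-1 - 1*3))² = (-115 + 7*(-1 - 3))² = (-115 + 7*(-4))² = (-115 - 28)² = (-143)² = 20449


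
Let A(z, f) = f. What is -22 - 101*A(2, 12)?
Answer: -1234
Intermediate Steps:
-22 - 101*A(2, 12) = -22 - 101*12 = -22 - 1212 = -1234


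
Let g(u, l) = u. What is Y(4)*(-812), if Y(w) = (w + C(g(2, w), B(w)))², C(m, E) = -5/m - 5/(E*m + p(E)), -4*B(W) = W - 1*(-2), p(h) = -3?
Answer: -39788/9 ≈ -4420.9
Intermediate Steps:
B(W) = -½ - W/4 (B(W) = -(W - 1*(-2))/4 = -(W + 2)/4 = -(2 + W)/4 = -½ - W/4)
C(m, E) = -5/m - 5/(-3 + E*m) (C(m, E) = -5/m - 5/(E*m - 3) = -5/m - 5/(-3 + E*m))
Y(w) = (w + 5*(2 + w/2)/(2*(-4 - w/2)))² (Y(w) = (w + 5*(3 - 1*2 - 1*(-½ - w/4)*2)/(2*(-3 + (-½ - w/4)*2)))² = (w + 5*(½)*(3 - 2 + (1 + w/2))/(-3 + (-1 - w/2)))² = (w + 5*(½)*(2 + w/2)/(-4 - w/2))² = (w + 5*(2 + w/2)/(2*(-4 - w/2)))²)
Y(4)*(-812) = ((-20 + 2*4² + 11*4)²/(4*(8 + 4)²))*(-812) = ((¼)*(-20 + 2*16 + 44)²/12²)*(-812) = ((¼)*(1/144)*(-20 + 32 + 44)²)*(-812) = ((¼)*(1/144)*56²)*(-812) = ((¼)*(1/144)*3136)*(-812) = (49/9)*(-812) = -39788/9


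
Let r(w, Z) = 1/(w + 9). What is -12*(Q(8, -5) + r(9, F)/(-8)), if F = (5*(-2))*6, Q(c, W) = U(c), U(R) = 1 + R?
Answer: -1295/12 ≈ -107.92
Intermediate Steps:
Q(c, W) = 1 + c
F = -60 (F = -10*6 = -60)
r(w, Z) = 1/(9 + w)
-12*(Q(8, -5) + r(9, F)/(-8)) = -12*((1 + 8) + 1/((9 + 9)*(-8))) = -12*(9 - ⅛/18) = -12*(9 + (1/18)*(-⅛)) = -12*(9 - 1/144) = -12*1295/144 = -1295/12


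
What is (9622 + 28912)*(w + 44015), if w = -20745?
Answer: 896686180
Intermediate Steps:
(9622 + 28912)*(w + 44015) = (9622 + 28912)*(-20745 + 44015) = 38534*23270 = 896686180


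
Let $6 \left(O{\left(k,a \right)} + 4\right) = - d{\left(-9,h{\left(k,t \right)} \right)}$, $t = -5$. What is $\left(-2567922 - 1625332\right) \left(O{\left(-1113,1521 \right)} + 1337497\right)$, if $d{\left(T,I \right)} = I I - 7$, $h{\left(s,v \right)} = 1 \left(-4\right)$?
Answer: $-5608441582341$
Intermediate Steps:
$h{\left(s,v \right)} = -4$
$d{\left(T,I \right)} = -7 + I^{2}$ ($d{\left(T,I \right)} = I^{2} - 7 = -7 + I^{2}$)
$O{\left(k,a \right)} = - \frac{11}{2}$ ($O{\left(k,a \right)} = -4 + \frac{\left(-1\right) \left(-7 + \left(-4\right)^{2}\right)}{6} = -4 + \frac{\left(-1\right) \left(-7 + 16\right)}{6} = -4 + \frac{\left(-1\right) 9}{6} = -4 + \frac{1}{6} \left(-9\right) = -4 - \frac{3}{2} = - \frac{11}{2}$)
$\left(-2567922 - 1625332\right) \left(O{\left(-1113,1521 \right)} + 1337497\right) = \left(-2567922 - 1625332\right) \left(- \frac{11}{2} + 1337497\right) = \left(-4193254\right) \frac{2674983}{2} = -5608441582341$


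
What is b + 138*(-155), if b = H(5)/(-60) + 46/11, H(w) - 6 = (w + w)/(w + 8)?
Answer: -45872822/2145 ≈ -21386.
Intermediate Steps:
H(w) = 6 + 2*w/(8 + w) (H(w) = 6 + (w + w)/(w + 8) = 6 + (2*w)/(8 + w) = 6 + 2*w/(8 + w))
b = 8728/2145 (b = (8*(6 + 5)/(8 + 5))/(-60) + 46/11 = (8*11/13)*(-1/60) + 46*(1/11) = (8*(1/13)*11)*(-1/60) + 46/11 = (88/13)*(-1/60) + 46/11 = -22/195 + 46/11 = 8728/2145 ≈ 4.0690)
b + 138*(-155) = 8728/2145 + 138*(-155) = 8728/2145 - 21390 = -45872822/2145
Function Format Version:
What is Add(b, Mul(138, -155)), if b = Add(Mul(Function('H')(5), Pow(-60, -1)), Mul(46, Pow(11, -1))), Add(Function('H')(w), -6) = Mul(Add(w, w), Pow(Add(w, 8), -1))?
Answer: Rational(-45872822, 2145) ≈ -21386.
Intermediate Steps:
Function('H')(w) = Add(6, Mul(2, w, Pow(Add(8, w), -1))) (Function('H')(w) = Add(6, Mul(Add(w, w), Pow(Add(w, 8), -1))) = Add(6, Mul(Mul(2, w), Pow(Add(8, w), -1))) = Add(6, Mul(2, w, Pow(Add(8, w), -1))))
b = Rational(8728, 2145) (b = Add(Mul(Mul(8, Pow(Add(8, 5), -1), Add(6, 5)), Pow(-60, -1)), Mul(46, Pow(11, -1))) = Add(Mul(Mul(8, Pow(13, -1), 11), Rational(-1, 60)), Mul(46, Rational(1, 11))) = Add(Mul(Mul(8, Rational(1, 13), 11), Rational(-1, 60)), Rational(46, 11)) = Add(Mul(Rational(88, 13), Rational(-1, 60)), Rational(46, 11)) = Add(Rational(-22, 195), Rational(46, 11)) = Rational(8728, 2145) ≈ 4.0690)
Add(b, Mul(138, -155)) = Add(Rational(8728, 2145), Mul(138, -155)) = Add(Rational(8728, 2145), -21390) = Rational(-45872822, 2145)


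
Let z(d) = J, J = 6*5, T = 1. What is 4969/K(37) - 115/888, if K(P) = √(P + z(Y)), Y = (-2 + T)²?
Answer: -115/888 + 4969*√67/67 ≈ 606.93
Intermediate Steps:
Y = 1 (Y = (-2 + 1)² = (-1)² = 1)
J = 30
z(d) = 30
K(P) = √(30 + P) (K(P) = √(P + 30) = √(30 + P))
4969/K(37) - 115/888 = 4969/(√(30 + 37)) - 115/888 = 4969/(√67) - 115*1/888 = 4969*(√67/67) - 115/888 = 4969*√67/67 - 115/888 = -115/888 + 4969*√67/67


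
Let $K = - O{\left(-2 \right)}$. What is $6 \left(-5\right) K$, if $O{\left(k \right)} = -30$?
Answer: $-900$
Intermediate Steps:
$K = 30$ ($K = \left(-1\right) \left(-30\right) = 30$)
$6 \left(-5\right) K = 6 \left(-5\right) 30 = \left(-30\right) 30 = -900$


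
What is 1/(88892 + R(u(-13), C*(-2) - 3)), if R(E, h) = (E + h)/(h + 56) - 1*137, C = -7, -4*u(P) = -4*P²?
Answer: 67/5946765 ≈ 1.1267e-5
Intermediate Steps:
u(P) = P² (u(P) = -(-1)*P² = P²)
R(E, h) = -137 + (E + h)/(56 + h) (R(E, h) = (E + h)/(56 + h) - 137 = -137 + (E + h)/(56 + h))
1/(88892 + R(u(-13), C*(-2) - 3)) = 1/(88892 + (-7672 + (-13)² - 136*(-7*(-2) - 3))/(56 + (-7*(-2) - 3))) = 1/(88892 + (-7672 + 169 - 136*(14 - 3))/(56 + (14 - 3))) = 1/(88892 + (-7672 + 169 - 136*11)/(56 + 11)) = 1/(88892 + (-7672 + 169 - 1496)/67) = 1/(88892 + (1/67)*(-8999)) = 1/(88892 - 8999/67) = 1/(5946765/67) = 67/5946765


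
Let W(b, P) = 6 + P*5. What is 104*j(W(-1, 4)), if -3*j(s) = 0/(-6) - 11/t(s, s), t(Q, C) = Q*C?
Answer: 22/39 ≈ 0.56410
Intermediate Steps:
t(Q, C) = C*Q
W(b, P) = 6 + 5*P
j(s) = 11/(3*s²) (j(s) = -(0/(-6) - 11/s²)/3 = -(0*(-⅙) - 11/s²)/3 = -(0 - 11/s²)/3 = -(-11)/(3*s²) = 11/(3*s²))
104*j(W(-1, 4)) = 104*(11/(3*(6 + 5*4)²)) = 104*(11/(3*(6 + 20)²)) = 104*((11/3)/26²) = 104*((11/3)*(1/676)) = 104*(11/2028) = 22/39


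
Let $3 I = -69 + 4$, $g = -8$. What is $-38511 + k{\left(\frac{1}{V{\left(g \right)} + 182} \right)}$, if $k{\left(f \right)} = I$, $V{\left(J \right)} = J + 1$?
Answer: $- \frac{115598}{3} \approx -38533.0$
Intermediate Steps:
$V{\left(J \right)} = 1 + J$
$I = - \frac{65}{3}$ ($I = \frac{-69 + 4}{3} = \frac{1}{3} \left(-65\right) = - \frac{65}{3} \approx -21.667$)
$k{\left(f \right)} = - \frac{65}{3}$
$-38511 + k{\left(\frac{1}{V{\left(g \right)} + 182} \right)} = -38511 - \frac{65}{3} = - \frac{115598}{3}$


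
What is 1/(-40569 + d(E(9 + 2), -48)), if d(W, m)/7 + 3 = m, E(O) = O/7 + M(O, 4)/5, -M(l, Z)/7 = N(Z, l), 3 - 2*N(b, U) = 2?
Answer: -1/40926 ≈ -2.4434e-5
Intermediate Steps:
N(b, U) = ½ (N(b, U) = 3/2 - ½*2 = 3/2 - 1 = ½)
M(l, Z) = -7/2 (M(l, Z) = -7*½ = -7/2)
E(O) = -7/10 + O/7 (E(O) = O/7 - 7/2/5 = O*(⅐) - 7/2*⅕ = O/7 - 7/10 = -7/10 + O/7)
d(W, m) = -21 + 7*m
1/(-40569 + d(E(9 + 2), -48)) = 1/(-40569 + (-21 + 7*(-48))) = 1/(-40569 + (-21 - 336)) = 1/(-40569 - 357) = 1/(-40926) = -1/40926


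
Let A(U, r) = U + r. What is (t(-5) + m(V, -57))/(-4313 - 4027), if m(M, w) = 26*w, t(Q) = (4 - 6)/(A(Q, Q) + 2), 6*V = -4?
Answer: 5927/33360 ≈ 0.17767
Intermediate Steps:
V = -2/3 (V = (1/6)*(-4) = -2/3 ≈ -0.66667)
t(Q) = -2/(2 + 2*Q) (t(Q) = (4 - 6)/((Q + Q) + 2) = -2/(2*Q + 2) = -2/(2 + 2*Q))
(t(-5) + m(V, -57))/(-4313 - 4027) = (-1/(1 - 5) + 26*(-57))/(-4313 - 4027) = (-1/(-4) - 1482)/(-8340) = (-1*(-1/4) - 1482)*(-1/8340) = (1/4 - 1482)*(-1/8340) = -5927/4*(-1/8340) = 5927/33360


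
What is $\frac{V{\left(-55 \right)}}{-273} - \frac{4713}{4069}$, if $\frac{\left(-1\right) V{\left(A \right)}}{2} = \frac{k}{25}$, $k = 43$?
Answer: $- \frac{2447407}{2136225} \approx -1.1457$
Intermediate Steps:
$V{\left(A \right)} = - \frac{86}{25}$ ($V{\left(A \right)} = - 2 \cdot \frac{43}{25} = - 2 \cdot 43 \cdot \frac{1}{25} = \left(-2\right) \frac{43}{25} = - \frac{86}{25}$)
$\frac{V{\left(-55 \right)}}{-273} - \frac{4713}{4069} = - \frac{86}{25 \left(-273\right)} - \frac{4713}{4069} = \left(- \frac{86}{25}\right) \left(- \frac{1}{273}\right) - \frac{4713}{4069} = \frac{86}{6825} - \frac{4713}{4069} = - \frac{2447407}{2136225}$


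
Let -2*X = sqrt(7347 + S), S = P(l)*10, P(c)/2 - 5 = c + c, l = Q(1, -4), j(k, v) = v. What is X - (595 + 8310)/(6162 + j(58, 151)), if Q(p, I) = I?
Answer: -8905/6313 - sqrt(7287)/2 ≈ -44.093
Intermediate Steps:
l = -4
P(c) = 10 + 4*c (P(c) = 10 + 2*(c + c) = 10 + 2*(2*c) = 10 + 4*c)
S = -60 (S = (10 + 4*(-4))*10 = (10 - 16)*10 = -6*10 = -60)
X = -sqrt(7287)/2 (X = -sqrt(7347 - 60)/2 = -sqrt(7287)/2 ≈ -42.682)
X - (595 + 8310)/(6162 + j(58, 151)) = -sqrt(7287)/2 - (595 + 8310)/(6162 + 151) = -sqrt(7287)/2 - 8905/6313 = -8905/6313 - sqrt(7287)/2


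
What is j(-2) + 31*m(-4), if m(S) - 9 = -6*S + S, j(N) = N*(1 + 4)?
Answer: 889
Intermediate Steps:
j(N) = 5*N (j(N) = N*5 = 5*N)
m(S) = 9 - 5*S (m(S) = 9 + (-6*S + S) = 9 - 5*S)
j(-2) + 31*m(-4) = 5*(-2) + 31*(9 - 5*(-4)) = -10 + 31*(9 + 20) = -10 + 31*29 = -10 + 899 = 889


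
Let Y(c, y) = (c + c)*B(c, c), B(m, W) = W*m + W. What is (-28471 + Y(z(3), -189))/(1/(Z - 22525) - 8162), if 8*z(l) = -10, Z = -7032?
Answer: 2992143781/857757280 ≈ 3.4883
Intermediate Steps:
B(m, W) = W + W*m
z(l) = -5/4 (z(l) = (⅛)*(-10) = -5/4)
Y(c, y) = 2*c²*(1 + c) (Y(c, y) = (c + c)*(c*(1 + c)) = (2*c)*(c*(1 + c)) = 2*c²*(1 + c))
(-28471 + Y(z(3), -189))/(1/(Z - 22525) - 8162) = (-28471 + 2*(-5/4)²*(1 - 5/4))/(1/(-7032 - 22525) - 8162) = (-28471 + 2*(25/16)*(-¼))/(1/(-29557) - 8162) = (-28471 - 25/32)/(-1/29557 - 8162) = -911097/(32*(-241244235/29557)) = -911097/32*(-29557/241244235) = 2992143781/857757280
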